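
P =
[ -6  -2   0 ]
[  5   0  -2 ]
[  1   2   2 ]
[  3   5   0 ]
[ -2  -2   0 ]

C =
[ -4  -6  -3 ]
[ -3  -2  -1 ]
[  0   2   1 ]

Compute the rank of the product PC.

First compute PC:
[[ 30,  40,  20],
 [-20, -34, -17],
 [-10,  -6,  -3],
 [-27, -28, -14],
 [ 14,  16,   8]]
Now row reduce the product.
R2 ← R2 + (2/3)·R1: [0, -22/3, -11/3]
R3 ← R3 + (1/3)·R1: [0, 22/3, 11/3]
R4 ← R4 + (9/10)·R1: [0, 8, 4]
R5 ← R5 − (7/15)·R1: [0, -8/3, -4/3]
R3 ← R3 + R2: [0, 0, 0]
R4 ← R4 + (12/11)·R2: [0, 0, 0]
R5 ← R5 − (4/11)·R2: [0, 0, 0]
2 nonzero rows, so rank(PC) = 2.

2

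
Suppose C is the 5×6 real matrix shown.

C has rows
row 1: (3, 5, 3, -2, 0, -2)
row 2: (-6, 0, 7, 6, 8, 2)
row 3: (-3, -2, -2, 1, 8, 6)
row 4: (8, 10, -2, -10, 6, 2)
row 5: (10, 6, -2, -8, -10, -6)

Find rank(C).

5

Row reduce to echelon form.
R2 ← R2 + (2)·R1: [0, 10, 13, 2, 8, -2]
R3 ← R3 + R1: [0, 3, 1, -1, 8, 4]
R4 ← R4 − (8/3)·R1: [0, -10/3, -10, -14/3, 6, 22/3]
R5 ← R5 − (10/3)·R1: [0, -32/3, -12, -4/3, -10, 2/3]
R3 ← R3 − (3/10)·R2: [0, 0, -29/10, -8/5, 28/5, 23/5]
R4 ← R4 + (1/3)·R2: [0, 0, -17/3, -4, 26/3, 20/3]
R5 ← R5 + (16/15)·R2: [0, 0, 28/15, 4/5, -22/15, -22/15]
R4 ← R4 − (170/87)·R3: [0, 0, 0, -76/87, -66/29, -202/87]
R5 ← R5 + (56/87)·R3: [0, 0, 0, -20/87, 62/29, 130/87]
R5 ← R5 − (5/19)·R4: [0, 0, 0, 0, 52/19, 40/19]
Echelon form has 5 nonzero rows, so rank(C) = 5.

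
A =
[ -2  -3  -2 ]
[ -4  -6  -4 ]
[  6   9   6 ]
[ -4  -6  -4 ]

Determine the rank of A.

1

Row reduce to echelon form.
R2 ← R2 − (2)·R1: [0, 0, 0]
R3 ← R3 + (3)·R1: [0, 0, 0]
R4 ← R4 − (2)·R1: [0, 0, 0]
Echelon form has 1 nonzero row, so rank(A) = 1.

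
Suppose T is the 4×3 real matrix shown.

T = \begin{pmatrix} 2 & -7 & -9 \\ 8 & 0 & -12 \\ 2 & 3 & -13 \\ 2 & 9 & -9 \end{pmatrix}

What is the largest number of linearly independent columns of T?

Row reduce to echelon form.
R2 ← R2 − (4)·R1: [0, 28, 24]
R3 ← R3 − R1: [0, 10, -4]
R4 ← R4 − R1: [0, 16, 0]
R3 ← R3 − (5/14)·R2: [0, 0, -88/7]
R4 ← R4 − (4/7)·R2: [0, 0, -96/7]
R4 ← R4 − (12/11)·R3: [0, 0, 0]
Echelon form has 3 nonzero rows, so rank(T) = 3.
The rank gives the maximum number of linearly independent columns: 3.

3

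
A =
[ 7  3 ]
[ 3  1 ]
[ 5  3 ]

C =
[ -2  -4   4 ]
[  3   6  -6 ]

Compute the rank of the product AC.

1

First compute AC:
[[ -5, -10,  10],
 [ -3,  -6,   6],
 [ -1,  -2,   2]]
Now row reduce the product.
R2 ← R2 − (3/5)·R1: [0, 0, 0]
R3 ← R3 − (1/5)·R1: [0, 0, 0]
1 nonzero row, so rank(AC) = 1.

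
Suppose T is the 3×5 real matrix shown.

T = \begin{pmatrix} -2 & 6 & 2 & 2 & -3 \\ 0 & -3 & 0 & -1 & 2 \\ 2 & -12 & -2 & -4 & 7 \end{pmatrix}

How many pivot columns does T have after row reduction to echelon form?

2

Row reduce to echelon form.
R3 ← R3 + R1: [0, -6, 0, -2, 4]
R3 ← R3 − (2)·R2: [0, 0, 0, 0, 0]
Echelon form has 2 nonzero rows, so rank(T) = 2.
Each nonzero row contributes one pivot column: 2 pivot columns.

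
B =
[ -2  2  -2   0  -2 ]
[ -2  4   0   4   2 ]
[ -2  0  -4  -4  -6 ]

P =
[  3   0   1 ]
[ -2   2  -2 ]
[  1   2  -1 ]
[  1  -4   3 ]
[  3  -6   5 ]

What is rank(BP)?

First compute BP:
[[-18,  12, -14],
 [ -4, -20,  12],
 [-32,  44, -40]]
Now row reduce the product.
R2 ← R2 − (2/9)·R1: [0, -68/3, 136/9]
R3 ← R3 − (16/9)·R1: [0, 68/3, -136/9]
R3 ← R3 + R2: [0, 0, 0]
2 nonzero rows, so rank(BP) = 2.

2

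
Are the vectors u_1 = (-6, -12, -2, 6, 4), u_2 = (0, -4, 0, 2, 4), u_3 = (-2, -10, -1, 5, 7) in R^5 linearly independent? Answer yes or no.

yes

Form the matrix with these vectors as rows and row reduce.
R3 ← R3 − (1/3)·R1: [0, -6, -1/3, 3, 17/3]
R3 ← R3 − (3/2)·R2: [0, 0, -1/3, 0, -1/3]
3 nonzero rows, so the 3 vectors span a space of dimension 3.
Since 3 = 3, the vectors are linearly independent.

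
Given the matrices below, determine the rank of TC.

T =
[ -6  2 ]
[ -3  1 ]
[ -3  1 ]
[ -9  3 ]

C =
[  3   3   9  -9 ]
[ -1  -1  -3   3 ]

1

First compute TC:
[[-20, -20, -60,  60],
 [-10, -10, -30,  30],
 [-10, -10, -30,  30],
 [-30, -30, -90,  90]]
Now row reduce the product.
R2 ← R2 − (1/2)·R1: [0, 0, 0, 0]
R3 ← R3 − (1/2)·R1: [0, 0, 0, 0]
R4 ← R4 − (3/2)·R1: [0, 0, 0, 0]
1 nonzero row, so rank(TC) = 1.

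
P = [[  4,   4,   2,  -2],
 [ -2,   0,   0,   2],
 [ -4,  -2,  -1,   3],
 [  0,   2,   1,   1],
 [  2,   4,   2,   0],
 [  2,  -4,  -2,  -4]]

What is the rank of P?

Row reduce to echelon form.
R2 ← R2 + (1/2)·R1: [0, 2, 1, 1]
R3 ← R3 + R1: [0, 2, 1, 1]
R5 ← R5 − (1/2)·R1: [0, 2, 1, 1]
R6 ← R6 − (1/2)·R1: [0, -6, -3, -3]
R3 ← R3 − R2: [0, 0, 0, 0]
R4 ← R4 − R2: [0, 0, 0, 0]
R5 ← R5 − R2: [0, 0, 0, 0]
R6 ← R6 + (3)·R2: [0, 0, 0, 0]
Echelon form has 2 nonzero rows, so rank(P) = 2.

2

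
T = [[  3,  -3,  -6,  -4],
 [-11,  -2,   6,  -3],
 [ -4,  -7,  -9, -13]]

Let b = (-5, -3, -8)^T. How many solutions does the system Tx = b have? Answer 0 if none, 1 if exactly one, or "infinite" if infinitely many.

Row reduce the augmented matrix [T | b].
R2 ← R2 + (11/3)·R1: [0, -13, -16, -53/3, -64/3]
R3 ← R3 + (4/3)·R1: [0, -11, -17, -55/3, -44/3]
R3 ← R3 − (11/13)·R2: [0, 0, -45/13, -44/13, 44/13]
The echelon form has 3 nonzero rows, and every pivot lies in the first 4 columns, so rank(T) = rank([T|b]) = 3.
The system is consistent.
rank = 3 < 4 unknowns, so there are infinitely many solutions.

infinite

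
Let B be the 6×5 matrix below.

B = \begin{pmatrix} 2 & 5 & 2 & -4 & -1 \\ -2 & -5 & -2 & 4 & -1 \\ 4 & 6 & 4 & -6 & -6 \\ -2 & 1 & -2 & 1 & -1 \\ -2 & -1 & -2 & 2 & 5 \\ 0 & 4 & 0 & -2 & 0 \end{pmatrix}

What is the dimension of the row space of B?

Row reduce to echelon form.
R2 ← R2 + R1: [0, 0, 0, 0, -2]
R3 ← R3 − (2)·R1: [0, -4, 0, 2, -4]
R4 ← R4 + R1: [0, 6, 0, -3, -2]
R5 ← R5 + R1: [0, 4, 0, -2, 4]
Swap R2 ↔ R3
R4 ← R4 + (3/2)·R2: [0, 0, 0, 0, -8]
R5 ← R5 + R2: [0, 0, 0, 0, 0]
R6 ← R6 + R2: [0, 0, 0, 0, -4]
R4 ← R4 − (4)·R3: [0, 0, 0, 0, 0]
R6 ← R6 − (2)·R3: [0, 0, 0, 0, 0]
Echelon form has 3 nonzero rows, so rank(B) = 3.
The row space has dimension equal to the rank: 3.

3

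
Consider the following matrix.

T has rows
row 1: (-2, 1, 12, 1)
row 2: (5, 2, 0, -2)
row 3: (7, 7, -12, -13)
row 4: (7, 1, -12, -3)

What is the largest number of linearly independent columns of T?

3

Row reduce to echelon form.
R2 ← R2 + (5/2)·R1: [0, 9/2, 30, 1/2]
R3 ← R3 + (7/2)·R1: [0, 21/2, 30, -19/2]
R4 ← R4 + (7/2)·R1: [0, 9/2, 30, 1/2]
R3 ← R3 − (7/3)·R2: [0, 0, -40, -32/3]
R4 ← R4 − R2: [0, 0, 0, 0]
Echelon form has 3 nonzero rows, so rank(T) = 3.
The rank gives the maximum number of linearly independent columns: 3.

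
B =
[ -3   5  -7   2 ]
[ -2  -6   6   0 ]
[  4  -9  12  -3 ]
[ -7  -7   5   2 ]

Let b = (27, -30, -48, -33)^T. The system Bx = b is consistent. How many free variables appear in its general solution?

2

Row reduce the augmented matrix [B | b].
R2 ← R2 − (2/3)·R1: [0, -28/3, 32/3, -4/3, -48]
R3 ← R3 + (4/3)·R1: [0, -7/3, 8/3, -1/3, -12]
R4 ← R4 − (7/3)·R1: [0, -56/3, 64/3, -8/3, -96]
R3 ← R3 − (1/4)·R2: [0, 0, 0, 0, 0]
R4 ← R4 − (2)·R2: [0, 0, 0, 0, 0]
The echelon form has 2 nonzero rows, and every pivot lies in the first 4 columns, so rank(B) = rank([B|b]) = 2.
The system is consistent.
Free variables = (unknowns) − (rank) = 4 − 2 = 2.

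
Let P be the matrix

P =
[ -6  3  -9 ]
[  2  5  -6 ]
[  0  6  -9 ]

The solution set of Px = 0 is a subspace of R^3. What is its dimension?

Row reduce to echelon form.
R2 ← R2 + (1/3)·R1: [0, 6, -9]
R3 ← R3 − R2: [0, 0, 0]
2 nonzero rows, so rank(P) = 2.
P has 3 columns; by rank–nullity, nullity = 3 − 2 = 1.

1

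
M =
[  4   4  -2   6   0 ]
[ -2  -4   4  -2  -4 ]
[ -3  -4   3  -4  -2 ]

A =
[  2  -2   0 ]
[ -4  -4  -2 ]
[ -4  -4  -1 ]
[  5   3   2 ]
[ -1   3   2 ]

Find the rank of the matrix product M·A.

First compute MA:
[[ 30,   2,   6],
 [-10, -14,  -8],
 [-20,  -8,  -7]]
Now row reduce the product.
R2 ← R2 + (1/3)·R1: [0, -40/3, -6]
R3 ← R3 + (2/3)·R1: [0, -20/3, -3]
R3 ← R3 − (1/2)·R2: [0, 0, 0]
2 nonzero rows, so rank(MA) = 2.

2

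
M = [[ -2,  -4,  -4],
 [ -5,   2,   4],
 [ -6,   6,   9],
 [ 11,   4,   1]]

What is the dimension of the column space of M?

Row reduce to echelon form.
R2 ← R2 − (5/2)·R1: [0, 12, 14]
R3 ← R3 − (3)·R1: [0, 18, 21]
R4 ← R4 + (11/2)·R1: [0, -18, -21]
R3 ← R3 − (3/2)·R2: [0, 0, 0]
R4 ← R4 + (3/2)·R2: [0, 0, 0]
Echelon form has 2 nonzero rows, so rank(M) = 2.
The column space has dimension equal to the rank: 2.

2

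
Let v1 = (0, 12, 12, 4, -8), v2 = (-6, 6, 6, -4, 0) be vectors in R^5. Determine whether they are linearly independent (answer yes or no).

yes

Form the matrix with these vectors as rows and row reduce.
Swap R1 ↔ R2
2 nonzero rows, so the 2 vectors span a space of dimension 2.
Since 2 = 2, the vectors are linearly independent.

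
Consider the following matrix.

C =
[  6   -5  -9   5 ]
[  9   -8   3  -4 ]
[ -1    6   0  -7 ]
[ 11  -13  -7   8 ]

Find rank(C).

Row reduce to echelon form.
R2 ← R2 − (3/2)·R1: [0, -1/2, 33/2, -23/2]
R3 ← R3 + (1/6)·R1: [0, 31/6, -3/2, -37/6]
R4 ← R4 − (11/6)·R1: [0, -23/6, 19/2, -7/6]
R3 ← R3 + (31/3)·R2: [0, 0, 169, -125]
R4 ← R4 − (23/3)·R2: [0, 0, -117, 87]
R4 ← R4 + (9/13)·R3: [0, 0, 0, 6/13]
Echelon form has 4 nonzero rows, so rank(C) = 4.

4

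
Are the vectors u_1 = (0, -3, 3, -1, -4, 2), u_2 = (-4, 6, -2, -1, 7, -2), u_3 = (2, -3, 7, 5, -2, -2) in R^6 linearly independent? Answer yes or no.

Form the matrix with these vectors as rows and row reduce.
Swap R1 ↔ R2
R3 ← R3 + (1/2)·R1: [0, 0, 6, 9/2, 3/2, -3]
3 nonzero rows, so the 3 vectors span a space of dimension 3.
Since 3 = 3, the vectors are linearly independent.

yes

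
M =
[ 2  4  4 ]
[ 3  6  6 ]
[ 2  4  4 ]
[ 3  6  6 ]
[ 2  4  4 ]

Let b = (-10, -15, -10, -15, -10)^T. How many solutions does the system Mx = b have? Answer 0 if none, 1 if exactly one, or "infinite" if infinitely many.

infinite

Row reduce the augmented matrix [M | b].
R2 ← R2 − (3/2)·R1: [0, 0, 0, 0]
R3 ← R3 − R1: [0, 0, 0, 0]
R4 ← R4 − (3/2)·R1: [0, 0, 0, 0]
R5 ← R5 − R1: [0, 0, 0, 0]
The echelon form has 1 nonzero rows, and every pivot lies in the first 3 columns, so rank(M) = rank([M|b]) = 1.
The system is consistent.
rank = 1 < 3 unknowns, so there are infinitely many solutions.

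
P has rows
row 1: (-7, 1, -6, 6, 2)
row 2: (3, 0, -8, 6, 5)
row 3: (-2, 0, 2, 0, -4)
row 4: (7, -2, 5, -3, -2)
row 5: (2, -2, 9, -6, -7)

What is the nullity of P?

0

Row reduce to echelon form.
R2 ← R2 + (3/7)·R1: [0, 3/7, -74/7, 60/7, 41/7]
R3 ← R3 − (2/7)·R1: [0, -2/7, 26/7, -12/7, -32/7]
R4 ← R4 + R1: [0, -1, -1, 3, 0]
R5 ← R5 + (2/7)·R1: [0, -12/7, 51/7, -30/7, -45/7]
R3 ← R3 + (2/3)·R2: [0, 0, -10/3, 4, -2/3]
R4 ← R4 + (7/3)·R2: [0, 0, -77/3, 23, 41/3]
R5 ← R5 + (4)·R2: [0, 0, -35, 30, 17]
R4 ← R4 − (77/10)·R3: [0, 0, 0, -39/5, 94/5]
R5 ← R5 − (21/2)·R3: [0, 0, 0, -12, 24]
R5 ← R5 − (20/13)·R4: [0, 0, 0, 0, -64/13]
5 nonzero rows, so rank(P) = 5.
P has 5 columns; by rank–nullity, nullity = 5 − 5 = 0.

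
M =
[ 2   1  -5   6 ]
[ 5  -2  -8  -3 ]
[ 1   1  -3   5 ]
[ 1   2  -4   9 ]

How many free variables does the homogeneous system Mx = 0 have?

2

Row reduce to echelon form.
R2 ← R2 − (5/2)·R1: [0, -9/2, 9/2, -18]
R3 ← R3 − (1/2)·R1: [0, 1/2, -1/2, 2]
R4 ← R4 − (1/2)·R1: [0, 3/2, -3/2, 6]
R3 ← R3 + (1/9)·R2: [0, 0, 0, 0]
R4 ← R4 + (1/3)·R2: [0, 0, 0, 0]
2 nonzero rows, so rank(M) = 2.
M has 4 columns; by rank–nullity, nullity = 4 − 2 = 2.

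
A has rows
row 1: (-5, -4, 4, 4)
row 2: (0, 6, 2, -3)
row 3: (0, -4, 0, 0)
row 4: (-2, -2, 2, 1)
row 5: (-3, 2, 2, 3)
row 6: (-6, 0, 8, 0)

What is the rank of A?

3

Row reduce to echelon form.
R4 ← R4 − (2/5)·R1: [0, -2/5, 2/5, -3/5]
R5 ← R5 − (3/5)·R1: [0, 22/5, -2/5, 3/5]
R6 ← R6 − (6/5)·R1: [0, 24/5, 16/5, -24/5]
R3 ← R3 + (2/3)·R2: [0, 0, 4/3, -2]
R4 ← R4 + (1/15)·R2: [0, 0, 8/15, -4/5]
R5 ← R5 − (11/15)·R2: [0, 0, -28/15, 14/5]
R6 ← R6 − (4/5)·R2: [0, 0, 8/5, -12/5]
R4 ← R4 − (2/5)·R3: [0, 0, 0, 0]
R5 ← R5 + (7/5)·R3: [0, 0, 0, 0]
R6 ← R6 − (6/5)·R3: [0, 0, 0, 0]
Echelon form has 3 nonzero rows, so rank(A) = 3.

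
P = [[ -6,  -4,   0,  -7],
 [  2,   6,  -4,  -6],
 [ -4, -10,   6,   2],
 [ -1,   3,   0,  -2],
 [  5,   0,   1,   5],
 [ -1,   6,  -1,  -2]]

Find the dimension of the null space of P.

0

Row reduce to echelon form.
R2 ← R2 + (1/3)·R1: [0, 14/3, -4, -25/3]
R3 ← R3 − (2/3)·R1: [0, -22/3, 6, 20/3]
R4 ← R4 − (1/6)·R1: [0, 11/3, 0, -5/6]
R5 ← R5 + (5/6)·R1: [0, -10/3, 1, -5/6]
R6 ← R6 − (1/6)·R1: [0, 20/3, -1, -5/6]
R3 ← R3 + (11/7)·R2: [0, 0, -2/7, -45/7]
R4 ← R4 − (11/14)·R2: [0, 0, 22/7, 40/7]
R5 ← R5 + (5/7)·R2: [0, 0, -13/7, -95/14]
R6 ← R6 − (10/7)·R2: [0, 0, 33/7, 155/14]
R4 ← R4 + (11)·R3: [0, 0, 0, -65]
R5 ← R5 − (13/2)·R3: [0, 0, 0, 35]
R6 ← R6 + (33/2)·R3: [0, 0, 0, -95]
R5 ← R5 + (7/13)·R4: [0, 0, 0, 0]
R6 ← R6 − (19/13)·R4: [0, 0, 0, 0]
4 nonzero rows, so rank(P) = 4.
P has 4 columns; by rank–nullity, nullity = 4 − 4 = 0.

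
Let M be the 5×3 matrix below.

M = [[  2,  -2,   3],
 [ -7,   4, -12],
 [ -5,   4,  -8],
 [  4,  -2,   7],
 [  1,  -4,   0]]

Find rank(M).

2

Row reduce to echelon form.
R2 ← R2 + (7/2)·R1: [0, -3, -3/2]
R3 ← R3 + (5/2)·R1: [0, -1, -1/2]
R4 ← R4 − (2)·R1: [0, 2, 1]
R5 ← R5 − (1/2)·R1: [0, -3, -3/2]
R3 ← R3 − (1/3)·R2: [0, 0, 0]
R4 ← R4 + (2/3)·R2: [0, 0, 0]
R5 ← R5 − R2: [0, 0, 0]
Echelon form has 2 nonzero rows, so rank(M) = 2.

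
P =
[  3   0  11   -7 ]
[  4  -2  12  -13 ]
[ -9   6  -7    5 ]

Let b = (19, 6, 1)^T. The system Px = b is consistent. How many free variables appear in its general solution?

1

Row reduce the augmented matrix [P | b].
R2 ← R2 − (4/3)·R1: [0, -2, -8/3, -11/3, -58/3]
R3 ← R3 + (3)·R1: [0, 6, 26, -16, 58]
R3 ← R3 + (3)·R2: [0, 0, 18, -27, 0]
The echelon form has 3 nonzero rows, and every pivot lies in the first 4 columns, so rank(P) = rank([P|b]) = 3.
The system is consistent.
Free variables = (unknowns) − (rank) = 4 − 3 = 1.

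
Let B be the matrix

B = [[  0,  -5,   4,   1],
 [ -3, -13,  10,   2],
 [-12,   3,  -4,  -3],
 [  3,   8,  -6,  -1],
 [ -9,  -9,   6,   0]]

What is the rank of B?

Row reduce to echelon form.
Swap R1 ↔ R2
R3 ← R3 − (4)·R1: [0, 55, -44, -11]
R4 ← R4 + R1: [0, -5, 4, 1]
R5 ← R5 − (3)·R1: [0, 30, -24, -6]
R3 ← R3 + (11)·R2: [0, 0, 0, 0]
R4 ← R4 − R2: [0, 0, 0, 0]
R5 ← R5 + (6)·R2: [0, 0, 0, 0]
Echelon form has 2 nonzero rows, so rank(B) = 2.

2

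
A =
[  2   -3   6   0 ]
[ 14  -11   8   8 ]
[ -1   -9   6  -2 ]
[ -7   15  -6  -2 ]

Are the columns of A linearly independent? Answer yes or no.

yes

Row reduce A to echelon form.
R2 ← R2 − (7)·R1: [0, 10, -34, 8]
R3 ← R3 + (1/2)·R1: [0, -21/2, 9, -2]
R4 ← R4 + (7/2)·R1: [0, 9/2, 15, -2]
R3 ← R3 + (21/20)·R2: [0, 0, -267/10, 32/5]
R4 ← R4 − (9/20)·R2: [0, 0, 303/10, -28/5]
R4 ← R4 + (101/89)·R3: [0, 0, 0, 148/89]
4 pivots among 4 columns.
Every column is a pivot column, so the columns are linearly independent.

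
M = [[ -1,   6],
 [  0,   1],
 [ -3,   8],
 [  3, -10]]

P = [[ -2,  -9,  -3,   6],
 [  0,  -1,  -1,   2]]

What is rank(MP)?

First compute MP:
[[  2,   3,  -3,   6],
 [  0,  -1,  -1,   2],
 [  6,  19,   1,  -2],
 [ -6, -17,   1,  -2]]
Now row reduce the product.
R3 ← R3 − (3)·R1: [0, 10, 10, -20]
R4 ← R4 + (3)·R1: [0, -8, -8, 16]
R3 ← R3 + (10)·R2: [0, 0, 0, 0]
R4 ← R4 − (8)·R2: [0, 0, 0, 0]
2 nonzero rows, so rank(MP) = 2.

2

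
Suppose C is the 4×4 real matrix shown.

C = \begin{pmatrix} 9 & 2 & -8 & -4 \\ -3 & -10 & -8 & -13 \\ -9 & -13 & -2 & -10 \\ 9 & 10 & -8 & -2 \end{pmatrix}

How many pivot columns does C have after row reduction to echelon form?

Row reduce to echelon form.
R2 ← R2 + (1/3)·R1: [0, -28/3, -32/3, -43/3]
R3 ← R3 + R1: [0, -11, -10, -14]
R4 ← R4 − R1: [0, 8, 0, 2]
R3 ← R3 − (33/28)·R2: [0, 0, 18/7, 81/28]
R4 ← R4 + (6/7)·R2: [0, 0, -64/7, -72/7]
R4 ← R4 + (32/9)·R3: [0, 0, 0, 0]
Echelon form has 3 nonzero rows, so rank(C) = 3.
Each nonzero row contributes one pivot column: 3 pivot columns.

3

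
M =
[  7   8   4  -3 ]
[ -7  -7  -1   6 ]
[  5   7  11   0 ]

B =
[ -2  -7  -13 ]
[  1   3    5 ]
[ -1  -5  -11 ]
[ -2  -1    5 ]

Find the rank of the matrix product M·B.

2

First compute MB:
[[ -4, -42, -110],
 [ -4,  27,  97],
 [-14, -69, -151]]
Now row reduce the product.
R2 ← R2 − R1: [0, 69, 207]
R3 ← R3 − (7/2)·R1: [0, 78, 234]
R3 ← R3 − (26/23)·R2: [0, 0, 0]
2 nonzero rows, so rank(MB) = 2.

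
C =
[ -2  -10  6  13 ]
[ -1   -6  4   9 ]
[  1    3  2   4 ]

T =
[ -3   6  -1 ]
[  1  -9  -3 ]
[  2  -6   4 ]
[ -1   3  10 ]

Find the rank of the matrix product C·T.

First compute CT:
[[ -5,  81, 186],
 [ -4,  51, 125],
 [  0, -21,  38]]
Now row reduce the product.
R2 ← R2 − (4/5)·R1: [0, -69/5, -119/5]
R3 ← R3 − (35/23)·R2: [0, 0, 1707/23]
3 nonzero rows, so rank(CT) = 3.

3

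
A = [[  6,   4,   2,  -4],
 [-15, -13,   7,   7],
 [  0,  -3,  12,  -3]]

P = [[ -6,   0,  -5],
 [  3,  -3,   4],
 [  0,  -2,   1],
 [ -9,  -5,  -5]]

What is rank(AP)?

2

First compute AP:
[[ 12,   4,   8],
 [-12, -10,  -5],
 [ 18,   0,  15]]
Now row reduce the product.
R2 ← R2 + R1: [0, -6, 3]
R3 ← R3 − (3/2)·R1: [0, -6, 3]
R3 ← R3 − R2: [0, 0, 0]
2 nonzero rows, so rank(AP) = 2.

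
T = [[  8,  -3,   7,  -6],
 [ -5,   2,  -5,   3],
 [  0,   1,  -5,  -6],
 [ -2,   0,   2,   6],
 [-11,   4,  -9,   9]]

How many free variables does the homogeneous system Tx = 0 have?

Row reduce to echelon form.
R2 ← R2 + (5/8)·R1: [0, 1/8, -5/8, -3/4]
R4 ← R4 + (1/4)·R1: [0, -3/4, 15/4, 9/2]
R5 ← R5 + (11/8)·R1: [0, -1/8, 5/8, 3/4]
R3 ← R3 − (8)·R2: [0, 0, 0, 0]
R4 ← R4 + (6)·R2: [0, 0, 0, 0]
R5 ← R5 + R2: [0, 0, 0, 0]
2 nonzero rows, so rank(T) = 2.
T has 4 columns; by rank–nullity, nullity = 4 − 2 = 2.

2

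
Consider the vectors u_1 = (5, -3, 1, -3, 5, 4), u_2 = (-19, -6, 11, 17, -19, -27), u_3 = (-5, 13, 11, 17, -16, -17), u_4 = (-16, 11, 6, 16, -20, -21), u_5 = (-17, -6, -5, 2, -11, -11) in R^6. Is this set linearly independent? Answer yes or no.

yes

Form the matrix with these vectors as rows and row reduce.
R2 ← R2 + (19/5)·R1: [0, -87/5, 74/5, 28/5, 0, -59/5]
R3 ← R3 + R1: [0, 10, 12, 14, -11, -13]
R4 ← R4 + (16/5)·R1: [0, 7/5, 46/5, 32/5, -4, -41/5]
R5 ← R5 + (17/5)·R1: [0, -81/5, -8/5, -41/5, 6, 13/5]
R3 ← R3 + (50/87)·R2: [0, 0, 1784/87, 1498/87, -11, -1721/87]
R4 ← R4 + (7/87)·R2: [0, 0, 904/87, 596/87, -4, -796/87]
R5 ← R5 − (27/29)·R2: [0, 0, -446/29, -389/29, 6, 394/29]
R4 ← R4 − (113/223)·R3: [0, 0, 0, -418/223, 351/223, 195/223]
R5 ← R5 + (3/4)·R3: [0, 0, 0, -1/2, -9/4, -5/4]
R5 ← R5 − (223/836)·R4: [0, 0, 0, 0, -558/209, -310/209]
5 nonzero rows, so the 5 vectors span a space of dimension 5.
Since 5 = 5, the vectors are linearly independent.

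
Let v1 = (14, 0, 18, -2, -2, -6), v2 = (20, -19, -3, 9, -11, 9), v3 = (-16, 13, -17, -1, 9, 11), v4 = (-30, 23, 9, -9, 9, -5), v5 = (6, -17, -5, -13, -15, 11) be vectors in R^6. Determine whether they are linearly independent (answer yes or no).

Form the matrix with these vectors as rows and row reduce.
R2 ← R2 − (10/7)·R1: [0, -19, -201/7, 83/7, -57/7, 123/7]
R3 ← R3 + (8/7)·R1: [0, 13, 25/7, -23/7, 47/7, 29/7]
R4 ← R4 + (15/7)·R1: [0, 23, 333/7, -93/7, 33/7, -125/7]
R5 ← R5 − (3/7)·R1: [0, -17, -89/7, -85/7, -99/7, 95/7]
R3 ← R3 + (13/19)·R2: [0, 0, -2138/133, 642/133, 8/7, 2150/133]
R4 ← R4 + (23/19)·R2: [0, 0, 1704/133, 142/133, -36/7, 454/133]
R5 ← R5 − (17/19)·R2: [0, 0, 1726/133, -3026/133, -48/7, -286/133]
R4 ← R4 + (852/1069)·R3: [0, 0, 0, 5254/1069, -4524/1069, 17422/1069]
R5 ← R5 + (863/1069)·R3: [0, 0, 0, -20156/1069, -6344/1069, 11652/1069]
R5 ← R5 + (10078/2627)·R4: [0, 0, 0, 0, -58240/2627, 192880/2627]
5 nonzero rows, so the 5 vectors span a space of dimension 5.
Since 5 = 5, the vectors are linearly independent.

yes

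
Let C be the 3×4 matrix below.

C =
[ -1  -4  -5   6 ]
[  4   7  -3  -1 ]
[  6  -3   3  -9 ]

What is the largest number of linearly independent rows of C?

Row reduce to echelon form.
R2 ← R2 + (4)·R1: [0, -9, -23, 23]
R3 ← R3 + (6)·R1: [0, -27, -27, 27]
R3 ← R3 − (3)·R2: [0, 0, 42, -42]
Echelon form has 3 nonzero rows, so rank(C) = 3.
The rank gives the maximum number of linearly independent rows: 3.

3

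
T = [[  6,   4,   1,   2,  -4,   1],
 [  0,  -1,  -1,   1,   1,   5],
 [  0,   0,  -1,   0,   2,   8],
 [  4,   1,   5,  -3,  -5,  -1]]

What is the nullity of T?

Row reduce to echelon form.
R4 ← R4 − (2/3)·R1: [0, -5/3, 13/3, -13/3, -7/3, -5/3]
R4 ← R4 − (5/3)·R2: [0, 0, 6, -6, -4, -10]
R4 ← R4 + (6)·R3: [0, 0, 0, -6, 8, 38]
4 nonzero rows, so rank(T) = 4.
T has 6 columns; by rank–nullity, nullity = 6 − 4 = 2.

2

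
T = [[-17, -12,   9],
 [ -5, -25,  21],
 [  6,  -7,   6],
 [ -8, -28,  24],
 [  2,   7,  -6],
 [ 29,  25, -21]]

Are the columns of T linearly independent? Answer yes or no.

Row reduce T to echelon form.
R2 ← R2 − (5/17)·R1: [0, -365/17, 312/17]
R3 ← R3 + (6/17)·R1: [0, -191/17, 156/17]
R4 ← R4 − (8/17)·R1: [0, -380/17, 336/17]
R5 ← R5 + (2/17)·R1: [0, 95/17, -84/17]
R6 ← R6 + (29/17)·R1: [0, 77/17, -96/17]
R3 ← R3 − (191/365)·R2: [0, 0, -156/365]
R4 ← R4 − (76/73)·R2: [0, 0, 48/73]
R5 ← R5 + (19/73)·R2: [0, 0, -12/73]
R6 ← R6 + (77/365)·R2: [0, 0, -648/365]
R4 ← R4 + (20/13)·R3: [0, 0, 0]
R5 ← R5 − (5/13)·R3: [0, 0, 0]
R6 ← R6 − (54/13)·R3: [0, 0, 0]
3 pivots among 3 columns.
Every column is a pivot column, so the columns are linearly independent.

yes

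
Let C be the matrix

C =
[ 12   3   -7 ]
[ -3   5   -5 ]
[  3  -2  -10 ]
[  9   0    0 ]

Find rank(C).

3

Row reduce to echelon form.
R2 ← R2 + (1/4)·R1: [0, 23/4, -27/4]
R3 ← R3 − (1/4)·R1: [0, -11/4, -33/4]
R4 ← R4 − (3/4)·R1: [0, -9/4, 21/4]
R3 ← R3 + (11/23)·R2: [0, 0, -264/23]
R4 ← R4 + (9/23)·R2: [0, 0, 60/23]
R4 ← R4 + (5/22)·R3: [0, 0, 0]
Echelon form has 3 nonzero rows, so rank(C) = 3.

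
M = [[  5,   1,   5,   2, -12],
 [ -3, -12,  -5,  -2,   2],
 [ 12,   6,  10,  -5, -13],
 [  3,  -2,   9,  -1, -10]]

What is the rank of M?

Row reduce to echelon form.
R2 ← R2 + (3/5)·R1: [0, -57/5, -2, -4/5, -26/5]
R3 ← R3 − (12/5)·R1: [0, 18/5, -2, -49/5, 79/5]
R4 ← R4 − (3/5)·R1: [0, -13/5, 6, -11/5, -14/5]
R3 ← R3 + (6/19)·R2: [0, 0, -50/19, -191/19, 269/19]
R4 ← R4 − (13/57)·R2: [0, 0, 368/57, -115/57, -92/57]
R4 ← R4 + (184/75)·R3: [0, 0, 0, -667/25, 828/25]
Echelon form has 4 nonzero rows, so rank(M) = 4.

4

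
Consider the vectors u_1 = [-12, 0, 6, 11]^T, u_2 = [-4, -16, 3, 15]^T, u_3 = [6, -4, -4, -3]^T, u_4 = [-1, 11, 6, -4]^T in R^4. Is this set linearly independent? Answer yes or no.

yes

Form the matrix with these vectors as rows and row reduce.
R2 ← R2 − (1/3)·R1: [0, -16, 1, 34/3]
R3 ← R3 + (1/2)·R1: [0, -4, -1, 5/2]
R4 ← R4 − (1/12)·R1: [0, 11, 11/2, -59/12]
R3 ← R3 − (1/4)·R2: [0, 0, -5/4, -1/3]
R4 ← R4 + (11/16)·R2: [0, 0, 99/16, 23/8]
R4 ← R4 + (99/20)·R3: [0, 0, 0, 49/40]
4 nonzero rows, so the 4 vectors span a space of dimension 4.
Since 4 = 4, the vectors are linearly independent.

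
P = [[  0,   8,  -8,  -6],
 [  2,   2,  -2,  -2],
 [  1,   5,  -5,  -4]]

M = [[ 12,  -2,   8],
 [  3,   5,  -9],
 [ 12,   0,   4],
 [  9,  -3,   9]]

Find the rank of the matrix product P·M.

2

First compute PM:
[[-126,  58, -158],
 [-12,  12, -28],
 [-69,  35, -93]]
Now row reduce the product.
R2 ← R2 − (2/21)·R1: [0, 136/21, -272/21]
R3 ← R3 − (23/42)·R1: [0, 68/21, -136/21]
R3 ← R3 − (1/2)·R2: [0, 0, 0]
2 nonzero rows, so rank(PM) = 2.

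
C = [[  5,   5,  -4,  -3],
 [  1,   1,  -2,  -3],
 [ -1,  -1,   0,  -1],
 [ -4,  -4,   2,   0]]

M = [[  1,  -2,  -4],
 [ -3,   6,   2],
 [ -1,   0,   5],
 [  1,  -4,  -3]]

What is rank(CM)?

First compute CM:
[[ -9,  32, -21],
 [ -3,  16,  -3],
 [  1,   0,   5],
 [  6, -16,  18]]
Now row reduce the product.
R2 ← R2 − (1/3)·R1: [0, 16/3, 4]
R3 ← R3 + (1/9)·R1: [0, 32/9, 8/3]
R4 ← R4 + (2/3)·R1: [0, 16/3, 4]
R3 ← R3 − (2/3)·R2: [0, 0, 0]
R4 ← R4 − R2: [0, 0, 0]
2 nonzero rows, so rank(CM) = 2.

2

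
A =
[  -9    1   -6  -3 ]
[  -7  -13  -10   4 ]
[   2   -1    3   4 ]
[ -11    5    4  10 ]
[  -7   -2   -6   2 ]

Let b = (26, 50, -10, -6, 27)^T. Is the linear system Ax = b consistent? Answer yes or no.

yes

Row reduce the augmented matrix [A | b].
R2 ← R2 − (7/9)·R1: [0, -124/9, -16/3, 19/3, 268/9]
R3 ← R3 + (2/9)·R1: [0, -7/9, 5/3, 10/3, -38/9]
R4 ← R4 − (11/9)·R1: [0, 34/9, 34/3, 41/3, -340/9]
R5 ← R5 − (7/9)·R1: [0, -25/9, -4/3, 13/3, 61/9]
R3 ← R3 − (7/124)·R2: [0, 0, 61/31, 369/124, -183/31]
R4 ← R4 + (17/62)·R2: [0, 0, 306/31, 955/62, -918/31]
R5 ← R5 − (25/124)·R2: [0, 0, -8/31, 379/124, 24/31]
R4 ← R4 − (306/61)·R3: [0, 0, 0, 29/61, 0]
R5 ← R5 + (8/61)·R3: [0, 0, 0, 841/244, 0]
R5 ← R5 − (29/4)·R4: [0, 0, 0, 0, 0]
The echelon form has 4 nonzero rows, and every pivot lies in the first 4 columns, so rank(A) = rank([A|b]) = 4.
The system is consistent.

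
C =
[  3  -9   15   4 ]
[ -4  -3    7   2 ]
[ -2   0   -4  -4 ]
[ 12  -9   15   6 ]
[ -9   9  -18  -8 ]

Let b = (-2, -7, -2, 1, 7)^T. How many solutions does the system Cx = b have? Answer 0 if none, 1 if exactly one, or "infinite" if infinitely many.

Row reduce the augmented matrix [C | b].
R2 ← R2 + (4/3)·R1: [0, -15, 27, 22/3, -29/3]
R3 ← R3 + (2/3)·R1: [0, -6, 6, -4/3, -10/3]
R4 ← R4 − (4)·R1: [0, 27, -45, -10, 9]
R5 ← R5 + (3)·R1: [0, -18, 27, 4, 1]
R3 ← R3 − (2/5)·R2: [0, 0, -24/5, -64/15, 8/15]
R4 ← R4 + (9/5)·R2: [0, 0, 18/5, 16/5, -42/5]
R5 ← R5 − (6/5)·R2: [0, 0, -27/5, -24/5, 63/5]
R4 ← R4 + (3/4)·R3: [0, 0, 0, 0, -8]
R5 ← R5 − (9/8)·R3: [0, 0, 0, 0, 12]
R5 ← R5 + (3/2)·R4: [0, 0, 0, 0, 0]
The echelon form has 4 nonzero rows; the last pivot sits in the augmented column, so rank(C) = 3 but rank([C|b]) = 4.
Since the ranks differ, the system is inconsistent.
It has no solutions.

0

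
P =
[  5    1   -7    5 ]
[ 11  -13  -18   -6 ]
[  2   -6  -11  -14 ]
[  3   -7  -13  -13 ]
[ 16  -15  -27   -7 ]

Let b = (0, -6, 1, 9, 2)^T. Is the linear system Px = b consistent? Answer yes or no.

no

Row reduce the augmented matrix [P | b].
R2 ← R2 − (11/5)·R1: [0, -76/5, -13/5, -17, -6]
R3 ← R3 − (2/5)·R1: [0, -32/5, -41/5, -16, 1]
R4 ← R4 − (3/5)·R1: [0, -38/5, -44/5, -16, 9]
R5 ← R5 − (16/5)·R1: [0, -91/5, -23/5, -23, 2]
R3 ← R3 − (8/19)·R2: [0, 0, -135/19, -168/19, 67/19]
R4 ← R4 − (1/2)·R2: [0, 0, -15/2, -15/2, 12]
R5 ← R5 − (91/76)·R2: [0, 0, -113/76, -201/76, 349/38]
R4 ← R4 − (19/18)·R3: [0, 0, 0, 11/6, 149/18]
R5 ← R5 − (113/540)·R3: [0, 0, 0, -143/180, 4561/540]
R5 ← R5 + (13/30)·R4: [0, 0, 0, 0, 361/30]
The echelon form has 5 nonzero rows; the last pivot sits in the augmented column, so rank(P) = 4 but rank([P|b]) = 5.
Since the ranks differ, the system is inconsistent.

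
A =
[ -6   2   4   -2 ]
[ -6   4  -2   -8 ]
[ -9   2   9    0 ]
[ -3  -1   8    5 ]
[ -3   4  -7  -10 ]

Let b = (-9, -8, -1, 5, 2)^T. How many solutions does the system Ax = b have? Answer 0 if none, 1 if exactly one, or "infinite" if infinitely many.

0

Row reduce the augmented matrix [A | b].
R2 ← R2 − R1: [0, 2, -6, -6, 1]
R3 ← R3 − (3/2)·R1: [0, -1, 3, 3, 25/2]
R4 ← R4 − (1/2)·R1: [0, -2, 6, 6, 19/2]
R5 ← R5 − (1/2)·R1: [0, 3, -9, -9, 13/2]
R3 ← R3 + (1/2)·R2: [0, 0, 0, 0, 13]
R4 ← R4 + R2: [0, 0, 0, 0, 21/2]
R5 ← R5 − (3/2)·R2: [0, 0, 0, 0, 5]
R4 ← R4 − (21/26)·R3: [0, 0, 0, 0, 0]
R5 ← R5 − (5/13)·R3: [0, 0, 0, 0, 0]
The echelon form has 3 nonzero rows; the last pivot sits in the augmented column, so rank(A) = 2 but rank([A|b]) = 3.
Since the ranks differ, the system is inconsistent.
It has no solutions.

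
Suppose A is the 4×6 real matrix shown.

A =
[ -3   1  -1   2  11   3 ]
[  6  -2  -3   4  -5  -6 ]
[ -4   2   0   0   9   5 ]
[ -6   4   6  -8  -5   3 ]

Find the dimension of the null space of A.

2

Row reduce to echelon form.
R2 ← R2 + (2)·R1: [0, 0, -5, 8, 17, 0]
R3 ← R3 − (4/3)·R1: [0, 2/3, 4/3, -8/3, -17/3, 1]
R4 ← R4 − (2)·R1: [0, 2, 8, -12, -27, -3]
Swap R2 ↔ R3
R4 ← R4 − (3)·R2: [0, 0, 4, -4, -10, -6]
R4 ← R4 + (4/5)·R3: [0, 0, 0, 12/5, 18/5, -6]
4 nonzero rows, so rank(A) = 4.
A has 6 columns; by rank–nullity, nullity = 6 − 4 = 2.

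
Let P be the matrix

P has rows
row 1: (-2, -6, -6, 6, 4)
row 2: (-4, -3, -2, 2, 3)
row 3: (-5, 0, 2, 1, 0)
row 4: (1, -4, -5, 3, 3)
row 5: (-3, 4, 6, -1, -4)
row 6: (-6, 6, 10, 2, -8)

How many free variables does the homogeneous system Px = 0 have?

Row reduce to echelon form.
R2 ← R2 − (2)·R1: [0, 9, 10, -10, -5]
R3 ← R3 − (5/2)·R1: [0, 15, 17, -14, -10]
R4 ← R4 + (1/2)·R1: [0, -7, -8, 6, 5]
R5 ← R5 − (3/2)·R1: [0, 13, 15, -10, -10]
R6 ← R6 − (3)·R1: [0, 24, 28, -16, -20]
R3 ← R3 − (5/3)·R2: [0, 0, 1/3, 8/3, -5/3]
R4 ← R4 + (7/9)·R2: [0, 0, -2/9, -16/9, 10/9]
R5 ← R5 − (13/9)·R2: [0, 0, 5/9, 40/9, -25/9]
R6 ← R6 − (8/3)·R2: [0, 0, 4/3, 32/3, -20/3]
R4 ← R4 + (2/3)·R3: [0, 0, 0, 0, 0]
R5 ← R5 − (5/3)·R3: [0, 0, 0, 0, 0]
R6 ← R6 − (4)·R3: [0, 0, 0, 0, 0]
3 nonzero rows, so rank(P) = 3.
P has 5 columns; by rank–nullity, nullity = 5 − 3 = 2.

2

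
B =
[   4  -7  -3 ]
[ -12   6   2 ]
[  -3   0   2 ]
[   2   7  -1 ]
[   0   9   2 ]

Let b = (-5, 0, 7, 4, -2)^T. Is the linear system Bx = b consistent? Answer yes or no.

Row reduce the augmented matrix [B | b].
R2 ← R2 + (3)·R1: [0, -15, -7, -15]
R3 ← R3 + (3/4)·R1: [0, -21/4, -1/4, 13/4]
R4 ← R4 − (1/2)·R1: [0, 21/2, 1/2, 13/2]
R3 ← R3 − (7/20)·R2: [0, 0, 11/5, 17/2]
R4 ← R4 + (7/10)·R2: [0, 0, -22/5, -4]
R5 ← R5 + (3/5)·R2: [0, 0, -11/5, -11]
R4 ← R4 + (2)·R3: [0, 0, 0, 13]
R5 ← R5 + R3: [0, 0, 0, -5/2]
R5 ← R5 + (5/26)·R4: [0, 0, 0, 0]
The echelon form has 4 nonzero rows; the last pivot sits in the augmented column, so rank(B) = 3 but rank([B|b]) = 4.
Since the ranks differ, the system is inconsistent.

no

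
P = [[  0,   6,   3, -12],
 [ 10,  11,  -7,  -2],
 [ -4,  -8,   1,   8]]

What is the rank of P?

2

Row reduce to echelon form.
Swap R1 ↔ R2
R3 ← R3 + (2/5)·R1: [0, -18/5, -9/5, 36/5]
R3 ← R3 + (3/5)·R2: [0, 0, 0, 0]
Echelon form has 2 nonzero rows, so rank(P) = 2.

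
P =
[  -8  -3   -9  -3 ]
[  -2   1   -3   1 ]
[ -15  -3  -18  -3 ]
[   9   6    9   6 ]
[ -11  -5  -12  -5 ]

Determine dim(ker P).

Row reduce to echelon form.
R2 ← R2 − (1/4)·R1: [0, 7/4, -3/4, 7/4]
R3 ← R3 − (15/8)·R1: [0, 21/8, -9/8, 21/8]
R4 ← R4 + (9/8)·R1: [0, 21/8, -9/8, 21/8]
R5 ← R5 − (11/8)·R1: [0, -7/8, 3/8, -7/8]
R3 ← R3 − (3/2)·R2: [0, 0, 0, 0]
R4 ← R4 − (3/2)·R2: [0, 0, 0, 0]
R5 ← R5 + (1/2)·R2: [0, 0, 0, 0]
2 nonzero rows, so rank(P) = 2.
P has 4 columns; by rank–nullity, nullity = 4 − 2 = 2.

2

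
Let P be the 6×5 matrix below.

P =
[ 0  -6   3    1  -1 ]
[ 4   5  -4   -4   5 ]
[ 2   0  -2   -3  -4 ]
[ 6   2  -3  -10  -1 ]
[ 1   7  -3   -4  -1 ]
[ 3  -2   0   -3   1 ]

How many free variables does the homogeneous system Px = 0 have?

Row reduce to echelon form.
Swap R1 ↔ R2
R3 ← R3 − (1/2)·R1: [0, -5/2, 0, -1, -13/2]
R4 ← R4 − (3/2)·R1: [0, -11/2, 3, -4, -17/2]
R5 ← R5 − (1/4)·R1: [0, 23/4, -2, -3, -9/4]
R6 ← R6 − (3/4)·R1: [0, -23/4, 3, 0, -11/4]
R3 ← R3 − (5/12)·R2: [0, 0, -5/4, -17/12, -73/12]
R4 ← R4 − (11/12)·R2: [0, 0, 1/4, -59/12, -91/12]
R5 ← R5 + (23/24)·R2: [0, 0, 7/8, -49/24, -77/24]
R6 ← R6 − (23/24)·R2: [0, 0, 1/8, -23/24, -43/24]
R4 ← R4 + (1/5)·R3: [0, 0, 0, -26/5, -44/5]
R5 ← R5 + (7/10)·R3: [0, 0, 0, -91/30, -112/15]
R6 ← R6 + (1/10)·R3: [0, 0, 0, -11/10, -12/5]
R5 ← R5 − (7/12)·R4: [0, 0, 0, 0, -7/3]
R6 ← R6 − (11/52)·R4: [0, 0, 0, 0, -7/13]
R6 ← R6 − (3/13)·R5: [0, 0, 0, 0, 0]
5 nonzero rows, so rank(P) = 5.
P has 5 columns; by rank–nullity, nullity = 5 − 5 = 0.

0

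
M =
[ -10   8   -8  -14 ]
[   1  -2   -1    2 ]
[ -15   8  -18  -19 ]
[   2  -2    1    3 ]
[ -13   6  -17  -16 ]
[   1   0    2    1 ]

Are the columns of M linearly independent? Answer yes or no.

no

Row reduce M to echelon form.
R2 ← R2 + (1/10)·R1: [0, -6/5, -9/5, 3/5]
R3 ← R3 − (3/2)·R1: [0, -4, -6, 2]
R4 ← R4 + (1/5)·R1: [0, -2/5, -3/5, 1/5]
R5 ← R5 − (13/10)·R1: [0, -22/5, -33/5, 11/5]
R6 ← R6 + (1/10)·R1: [0, 4/5, 6/5, -2/5]
R3 ← R3 − (10/3)·R2: [0, 0, 0, 0]
R4 ← R4 − (1/3)·R2: [0, 0, 0, 0]
R5 ← R5 − (11/3)·R2: [0, 0, 0, 0]
R6 ← R6 + (2/3)·R2: [0, 0, 0, 0]
2 pivots among 4 columns.
Only 2 < 4 pivot columns, so the columns are linearly dependent.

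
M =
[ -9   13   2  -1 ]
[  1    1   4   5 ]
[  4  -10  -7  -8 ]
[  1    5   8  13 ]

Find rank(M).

3

Row reduce to echelon form.
R2 ← R2 + (1/9)·R1: [0, 22/9, 38/9, 44/9]
R3 ← R3 + (4/9)·R1: [0, -38/9, -55/9, -76/9]
R4 ← R4 + (1/9)·R1: [0, 58/9, 74/9, 116/9]
R3 ← R3 + (19/11)·R2: [0, 0, 13/11, 0]
R4 ← R4 − (29/11)·R2: [0, 0, -32/11, 0]
R4 ← R4 + (32/13)·R3: [0, 0, 0, 0]
Echelon form has 3 nonzero rows, so rank(M) = 3.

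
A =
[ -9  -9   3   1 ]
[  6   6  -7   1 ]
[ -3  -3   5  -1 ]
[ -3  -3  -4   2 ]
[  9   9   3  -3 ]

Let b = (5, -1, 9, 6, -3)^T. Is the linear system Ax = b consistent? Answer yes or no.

no

Row reduce the augmented matrix [A | b].
R2 ← R2 + (2/3)·R1: [0, 0, -5, 5/3, 7/3]
R3 ← R3 − (1/3)·R1: [0, 0, 4, -4/3, 22/3]
R4 ← R4 − (1/3)·R1: [0, 0, -5, 5/3, 13/3]
R5 ← R5 + R1: [0, 0, 6, -2, 2]
R3 ← R3 + (4/5)·R2: [0, 0, 0, 0, 46/5]
R4 ← R4 − R2: [0, 0, 0, 0, 2]
R5 ← R5 + (6/5)·R2: [0, 0, 0, 0, 24/5]
R4 ← R4 − (5/23)·R3: [0, 0, 0, 0, 0]
R5 ← R5 − (12/23)·R3: [0, 0, 0, 0, 0]
The echelon form has 3 nonzero rows; the last pivot sits in the augmented column, so rank(A) = 2 but rank([A|b]) = 3.
Since the ranks differ, the system is inconsistent.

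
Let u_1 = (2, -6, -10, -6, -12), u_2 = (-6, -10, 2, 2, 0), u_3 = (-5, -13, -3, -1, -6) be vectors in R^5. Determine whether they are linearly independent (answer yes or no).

no

Form the matrix with these vectors as rows and row reduce.
R2 ← R2 + (3)·R1: [0, -28, -28, -16, -36]
R3 ← R3 + (5/2)·R1: [0, -28, -28, -16, -36]
R3 ← R3 − R2: [0, 0, 0, 0, 0]
2 nonzero rows, so the 3 vectors span a space of dimension 2.
Since 2 < 3, the vectors are linearly dependent.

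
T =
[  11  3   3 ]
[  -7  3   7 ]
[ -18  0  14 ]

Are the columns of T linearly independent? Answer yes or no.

yes

Row reduce T to echelon form.
R2 ← R2 + (7/11)·R1: [0, 54/11, 98/11]
R3 ← R3 + (18/11)·R1: [0, 54/11, 208/11]
R3 ← R3 − R2: [0, 0, 10]
3 pivots among 3 columns.
Every column is a pivot column, so the columns are linearly independent.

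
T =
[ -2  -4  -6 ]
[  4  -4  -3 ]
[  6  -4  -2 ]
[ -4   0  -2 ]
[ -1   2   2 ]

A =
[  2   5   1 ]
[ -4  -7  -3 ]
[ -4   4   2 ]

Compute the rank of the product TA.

2

First compute TA:
[[ 36,  -6,  -2],
 [ 36,  36,  10],
 [ 36,  50,  14],
 [  0, -28,  -8],
 [-18, -11,  -3]]
Now row reduce the product.
R2 ← R2 − R1: [0, 42, 12]
R3 ← R3 − R1: [0, 56, 16]
R5 ← R5 + (1/2)·R1: [0, -14, -4]
R3 ← R3 − (4/3)·R2: [0, 0, 0]
R4 ← R4 + (2/3)·R2: [0, 0, 0]
R5 ← R5 + (1/3)·R2: [0, 0, 0]
2 nonzero rows, so rank(TA) = 2.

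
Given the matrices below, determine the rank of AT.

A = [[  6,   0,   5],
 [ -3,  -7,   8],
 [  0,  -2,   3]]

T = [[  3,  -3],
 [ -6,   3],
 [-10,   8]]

First compute AT:
[[-32,  22],
 [-47,  52],
 [-18,  18]]
Now row reduce the product.
R2 ← R2 − (47/32)·R1: [0, 315/16]
R3 ← R3 − (9/16)·R1: [0, 45/8]
R3 ← R3 − (2/7)·R2: [0, 0]
2 nonzero rows, so rank(AT) = 2.

2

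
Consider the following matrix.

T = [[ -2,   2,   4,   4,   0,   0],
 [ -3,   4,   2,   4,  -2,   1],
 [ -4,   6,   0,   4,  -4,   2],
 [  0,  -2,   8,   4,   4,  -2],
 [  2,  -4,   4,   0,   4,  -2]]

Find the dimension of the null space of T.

Row reduce to echelon form.
R2 ← R2 − (3/2)·R1: [0, 1, -4, -2, -2, 1]
R3 ← R3 − (2)·R1: [0, 2, -8, -4, -4, 2]
R5 ← R5 + R1: [0, -2, 8, 4, 4, -2]
R3 ← R3 − (2)·R2: [0, 0, 0, 0, 0, 0]
R4 ← R4 + (2)·R2: [0, 0, 0, 0, 0, 0]
R5 ← R5 + (2)·R2: [0, 0, 0, 0, 0, 0]
2 nonzero rows, so rank(T) = 2.
T has 6 columns; by rank–nullity, nullity = 6 − 2 = 4.

4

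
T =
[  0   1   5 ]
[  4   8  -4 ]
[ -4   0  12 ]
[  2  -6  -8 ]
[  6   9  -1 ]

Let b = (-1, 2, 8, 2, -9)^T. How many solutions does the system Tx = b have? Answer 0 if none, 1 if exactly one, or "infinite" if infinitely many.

Row reduce the augmented matrix [T | b].
Swap R1 ↔ R2
R3 ← R3 + R1: [0, 8, 8, 10]
R4 ← R4 − (1/2)·R1: [0, -10, -6, 1]
R5 ← R5 − (3/2)·R1: [0, -3, 5, -12]
R3 ← R3 − (8)·R2: [0, 0, -32, 18]
R4 ← R4 + (10)·R2: [0, 0, 44, -9]
R5 ← R5 + (3)·R2: [0, 0, 20, -15]
R4 ← R4 + (11/8)·R3: [0, 0, 0, 63/4]
R5 ← R5 + (5/8)·R3: [0, 0, 0, -15/4]
R5 ← R5 + (5/21)·R4: [0, 0, 0, 0]
The echelon form has 4 nonzero rows; the last pivot sits in the augmented column, so rank(T) = 3 but rank([T|b]) = 4.
Since the ranks differ, the system is inconsistent.
It has no solutions.

0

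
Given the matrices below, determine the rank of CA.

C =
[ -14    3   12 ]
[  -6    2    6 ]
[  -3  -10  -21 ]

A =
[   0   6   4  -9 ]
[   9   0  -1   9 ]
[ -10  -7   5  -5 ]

First compute CA:
[[-93, -168,   1,  93],
 [-42, -78,   4,  42],
 [120, 129, -107,  42]]
Now row reduce the product.
R2 ← R2 − (14/31)·R1: [0, -66/31, 110/31, 0]
R3 ← R3 + (40/31)·R1: [0, -2721/31, -3277/31, 162]
R3 ← R3 − (907/22)·R2: [0, 0, -252, 162]
3 nonzero rows, so rank(CA) = 3.

3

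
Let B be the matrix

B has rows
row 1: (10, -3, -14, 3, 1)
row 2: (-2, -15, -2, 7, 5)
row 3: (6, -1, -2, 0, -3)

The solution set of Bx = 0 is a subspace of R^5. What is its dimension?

2

Row reduce to echelon form.
R2 ← R2 + (1/5)·R1: [0, -78/5, -24/5, 38/5, 26/5]
R3 ← R3 − (3/5)·R1: [0, 4/5, 32/5, -9/5, -18/5]
R3 ← R3 + (2/39)·R2: [0, 0, 80/13, -55/39, -10/3]
3 nonzero rows, so rank(B) = 3.
B has 5 columns; by rank–nullity, nullity = 5 − 3 = 2.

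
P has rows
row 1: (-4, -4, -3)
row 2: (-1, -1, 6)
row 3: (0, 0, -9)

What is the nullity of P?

Row reduce to echelon form.
R2 ← R2 − (1/4)·R1: [0, 0, 27/4]
R3 ← R3 + (4/3)·R2: [0, 0, 0]
2 nonzero rows, so rank(P) = 2.
P has 3 columns; by rank–nullity, nullity = 3 − 2 = 1.

1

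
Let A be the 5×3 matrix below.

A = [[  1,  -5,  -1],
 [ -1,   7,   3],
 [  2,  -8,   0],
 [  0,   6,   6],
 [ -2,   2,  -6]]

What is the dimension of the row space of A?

Row reduce to echelon form.
R2 ← R2 + R1: [0, 2, 2]
R3 ← R3 − (2)·R1: [0, 2, 2]
R5 ← R5 + (2)·R1: [0, -8, -8]
R3 ← R3 − R2: [0, 0, 0]
R4 ← R4 − (3)·R2: [0, 0, 0]
R5 ← R5 + (4)·R2: [0, 0, 0]
Echelon form has 2 nonzero rows, so rank(A) = 2.
The row space has dimension equal to the rank: 2.

2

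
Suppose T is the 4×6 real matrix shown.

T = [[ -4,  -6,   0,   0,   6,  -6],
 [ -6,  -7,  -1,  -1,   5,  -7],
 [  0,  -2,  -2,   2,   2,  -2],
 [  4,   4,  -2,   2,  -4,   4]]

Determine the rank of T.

Row reduce to echelon form.
R2 ← R2 − (3/2)·R1: [0, 2, -1, -1, -4, 2]
R4 ← R4 + R1: [0, -2, -2, 2, 2, -2]
R3 ← R3 + R2: [0, 0, -3, 1, -2, 0]
R4 ← R4 + R2: [0, 0, -3, 1, -2, 0]
R4 ← R4 − R3: [0, 0, 0, 0, 0, 0]
Echelon form has 3 nonzero rows, so rank(T) = 3.

3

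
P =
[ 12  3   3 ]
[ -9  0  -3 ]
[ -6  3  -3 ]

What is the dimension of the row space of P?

Row reduce to echelon form.
R2 ← R2 + (3/4)·R1: [0, 9/4, -3/4]
R3 ← R3 + (1/2)·R1: [0, 9/2, -3/2]
R3 ← R3 − (2)·R2: [0, 0, 0]
Echelon form has 2 nonzero rows, so rank(P) = 2.
The row space has dimension equal to the rank: 2.

2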